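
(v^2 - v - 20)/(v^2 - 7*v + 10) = (v + 4)/(v - 2)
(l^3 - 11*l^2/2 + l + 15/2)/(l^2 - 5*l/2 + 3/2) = (l^2 - 4*l - 5)/(l - 1)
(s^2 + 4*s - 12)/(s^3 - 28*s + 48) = 1/(s - 4)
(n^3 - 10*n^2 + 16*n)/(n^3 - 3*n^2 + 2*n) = (n - 8)/(n - 1)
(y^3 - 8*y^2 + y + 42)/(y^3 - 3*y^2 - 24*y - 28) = (y - 3)/(y + 2)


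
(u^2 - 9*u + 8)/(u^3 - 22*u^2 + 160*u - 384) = (u - 1)/(u^2 - 14*u + 48)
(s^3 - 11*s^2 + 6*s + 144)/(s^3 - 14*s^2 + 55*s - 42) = (s^2 - 5*s - 24)/(s^2 - 8*s + 7)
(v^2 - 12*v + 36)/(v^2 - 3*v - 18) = (v - 6)/(v + 3)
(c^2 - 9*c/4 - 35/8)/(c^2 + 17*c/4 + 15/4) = (c - 7/2)/(c + 3)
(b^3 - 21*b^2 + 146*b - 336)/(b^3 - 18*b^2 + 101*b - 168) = (b - 6)/(b - 3)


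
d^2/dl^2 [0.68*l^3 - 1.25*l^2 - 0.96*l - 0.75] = 4.08*l - 2.5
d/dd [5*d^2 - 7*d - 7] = 10*d - 7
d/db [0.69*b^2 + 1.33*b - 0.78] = 1.38*b + 1.33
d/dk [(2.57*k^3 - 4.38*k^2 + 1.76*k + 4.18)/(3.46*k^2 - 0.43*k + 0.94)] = (8.8922*k^4 - 2.2102*k^3 + 3.0412*k^2 - 37.16*k + 3.4518)/(11.9716*k^4 - 2.9756*k^3 + 6.6897*k^2 - 0.8084*k + 0.8836)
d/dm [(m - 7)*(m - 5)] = 2*m - 12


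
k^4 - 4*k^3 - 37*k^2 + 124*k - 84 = (k - 7)*(k - 2)*(k - 1)*(k + 6)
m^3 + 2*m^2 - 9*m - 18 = (m - 3)*(m + 2)*(m + 3)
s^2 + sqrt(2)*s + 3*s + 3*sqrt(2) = (s + 3)*(s + sqrt(2))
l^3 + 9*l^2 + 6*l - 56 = (l - 2)*(l + 4)*(l + 7)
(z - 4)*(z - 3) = z^2 - 7*z + 12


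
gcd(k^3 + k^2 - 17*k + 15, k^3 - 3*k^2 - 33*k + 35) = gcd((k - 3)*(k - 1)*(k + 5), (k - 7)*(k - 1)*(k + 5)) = k^2 + 4*k - 5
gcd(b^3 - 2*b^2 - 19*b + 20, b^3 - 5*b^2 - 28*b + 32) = b^2 + 3*b - 4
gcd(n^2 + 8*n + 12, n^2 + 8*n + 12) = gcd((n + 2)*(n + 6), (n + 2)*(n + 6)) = n^2 + 8*n + 12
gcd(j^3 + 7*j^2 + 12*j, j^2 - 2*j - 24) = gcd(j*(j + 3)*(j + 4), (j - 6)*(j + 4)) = j + 4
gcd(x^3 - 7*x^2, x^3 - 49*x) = x^2 - 7*x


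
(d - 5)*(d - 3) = d^2 - 8*d + 15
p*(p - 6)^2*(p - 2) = p^4 - 14*p^3 + 60*p^2 - 72*p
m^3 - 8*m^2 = m^2*(m - 8)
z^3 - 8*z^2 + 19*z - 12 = (z - 4)*(z - 3)*(z - 1)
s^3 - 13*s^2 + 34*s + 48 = (s - 8)*(s - 6)*(s + 1)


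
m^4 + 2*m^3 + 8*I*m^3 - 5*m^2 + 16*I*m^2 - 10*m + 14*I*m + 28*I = (m + 2)*(m - I)*(m + 2*I)*(m + 7*I)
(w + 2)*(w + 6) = w^2 + 8*w + 12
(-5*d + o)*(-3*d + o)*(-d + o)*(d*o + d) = -15*d^4*o - 15*d^4 + 23*d^3*o^2 + 23*d^3*o - 9*d^2*o^3 - 9*d^2*o^2 + d*o^4 + d*o^3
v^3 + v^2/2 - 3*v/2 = v*(v - 1)*(v + 3/2)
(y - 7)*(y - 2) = y^2 - 9*y + 14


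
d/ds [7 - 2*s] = -2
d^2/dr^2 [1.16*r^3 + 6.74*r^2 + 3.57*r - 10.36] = 6.96*r + 13.48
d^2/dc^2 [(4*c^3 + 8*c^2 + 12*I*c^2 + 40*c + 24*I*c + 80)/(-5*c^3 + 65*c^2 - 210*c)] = (c^6*(-120 - 24*I) + c^5*(768 - 144*I) + c^4*(4176 + 4896*I) + c^3*(-16368 - 19200*I) - 101280*c^2 + 262080*c - 282240)/(5*c^9 - 195*c^8 + 3165*c^7 - 27365*c^6 + 132930*c^5 - 343980*c^4 + 370440*c^3)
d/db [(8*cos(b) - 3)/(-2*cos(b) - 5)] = 46*sin(b)/(2*cos(b) + 5)^2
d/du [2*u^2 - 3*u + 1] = 4*u - 3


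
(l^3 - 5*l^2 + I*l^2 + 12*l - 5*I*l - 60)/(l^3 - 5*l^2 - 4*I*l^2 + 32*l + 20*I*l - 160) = (l - 3*I)/(l - 8*I)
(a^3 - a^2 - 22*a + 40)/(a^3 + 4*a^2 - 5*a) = (a^2 - 6*a + 8)/(a*(a - 1))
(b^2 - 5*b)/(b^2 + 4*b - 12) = b*(b - 5)/(b^2 + 4*b - 12)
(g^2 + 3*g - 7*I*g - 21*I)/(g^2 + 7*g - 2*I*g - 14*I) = (g^2 + g*(3 - 7*I) - 21*I)/(g^2 + g*(7 - 2*I) - 14*I)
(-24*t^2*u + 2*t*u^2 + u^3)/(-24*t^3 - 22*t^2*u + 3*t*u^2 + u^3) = u/(t + u)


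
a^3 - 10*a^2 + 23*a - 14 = (a - 7)*(a - 2)*(a - 1)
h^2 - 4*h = h*(h - 4)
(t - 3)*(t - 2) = t^2 - 5*t + 6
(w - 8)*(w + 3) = w^2 - 5*w - 24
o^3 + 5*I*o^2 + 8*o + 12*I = (o - 2*I)*(o + I)*(o + 6*I)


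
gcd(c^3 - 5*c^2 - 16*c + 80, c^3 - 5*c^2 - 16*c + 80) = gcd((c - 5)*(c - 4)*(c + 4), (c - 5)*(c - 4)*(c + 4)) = c^3 - 5*c^2 - 16*c + 80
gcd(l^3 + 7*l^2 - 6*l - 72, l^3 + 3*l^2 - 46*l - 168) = l^2 + 10*l + 24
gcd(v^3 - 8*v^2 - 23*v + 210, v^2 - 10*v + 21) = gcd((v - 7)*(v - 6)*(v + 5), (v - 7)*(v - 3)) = v - 7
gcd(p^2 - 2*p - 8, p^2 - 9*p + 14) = 1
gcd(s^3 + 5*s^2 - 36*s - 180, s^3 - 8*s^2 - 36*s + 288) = s^2 - 36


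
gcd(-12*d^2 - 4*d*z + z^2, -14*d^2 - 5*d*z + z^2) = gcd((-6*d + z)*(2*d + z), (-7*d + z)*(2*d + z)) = 2*d + z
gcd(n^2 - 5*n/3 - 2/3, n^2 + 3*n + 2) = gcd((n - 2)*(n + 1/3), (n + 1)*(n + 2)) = 1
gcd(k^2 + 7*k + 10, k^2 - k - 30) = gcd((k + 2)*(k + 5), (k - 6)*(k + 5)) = k + 5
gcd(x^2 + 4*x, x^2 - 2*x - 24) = x + 4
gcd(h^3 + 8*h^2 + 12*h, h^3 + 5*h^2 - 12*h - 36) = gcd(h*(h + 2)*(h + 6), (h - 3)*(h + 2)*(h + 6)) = h^2 + 8*h + 12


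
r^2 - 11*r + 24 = (r - 8)*(r - 3)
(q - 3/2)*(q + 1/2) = q^2 - q - 3/4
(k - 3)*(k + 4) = k^2 + k - 12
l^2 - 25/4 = (l - 5/2)*(l + 5/2)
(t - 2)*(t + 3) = t^2 + t - 6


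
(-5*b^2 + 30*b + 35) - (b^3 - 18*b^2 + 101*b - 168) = -b^3 + 13*b^2 - 71*b + 203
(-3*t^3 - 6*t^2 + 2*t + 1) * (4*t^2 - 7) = -12*t^5 - 24*t^4 + 29*t^3 + 46*t^2 - 14*t - 7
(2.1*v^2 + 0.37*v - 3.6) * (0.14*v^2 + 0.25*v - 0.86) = 0.294*v^4 + 0.5768*v^3 - 2.2175*v^2 - 1.2182*v + 3.096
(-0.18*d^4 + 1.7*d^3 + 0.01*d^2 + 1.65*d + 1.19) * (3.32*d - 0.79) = -0.5976*d^5 + 5.7862*d^4 - 1.3098*d^3 + 5.4701*d^2 + 2.6473*d - 0.9401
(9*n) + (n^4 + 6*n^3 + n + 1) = n^4 + 6*n^3 + 10*n + 1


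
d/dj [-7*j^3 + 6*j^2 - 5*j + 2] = -21*j^2 + 12*j - 5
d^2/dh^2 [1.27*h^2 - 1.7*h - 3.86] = 2.54000000000000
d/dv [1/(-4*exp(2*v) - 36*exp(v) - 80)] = (2*exp(v) + 9)*exp(v)/(4*(exp(2*v) + 9*exp(v) + 20)^2)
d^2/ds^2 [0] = 0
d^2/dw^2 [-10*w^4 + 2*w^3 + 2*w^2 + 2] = -120*w^2 + 12*w + 4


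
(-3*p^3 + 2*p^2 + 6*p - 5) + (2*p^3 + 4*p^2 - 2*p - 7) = -p^3 + 6*p^2 + 4*p - 12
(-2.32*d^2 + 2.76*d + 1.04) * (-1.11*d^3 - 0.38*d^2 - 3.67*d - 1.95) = 2.5752*d^5 - 2.182*d^4 + 6.3112*d^3 - 6.0004*d^2 - 9.1988*d - 2.028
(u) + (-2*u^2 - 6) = -2*u^2 + u - 6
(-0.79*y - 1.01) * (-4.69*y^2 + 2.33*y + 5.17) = 3.7051*y^3 + 2.8962*y^2 - 6.4376*y - 5.2217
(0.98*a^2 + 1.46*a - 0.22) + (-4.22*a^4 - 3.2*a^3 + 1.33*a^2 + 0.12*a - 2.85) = -4.22*a^4 - 3.2*a^3 + 2.31*a^2 + 1.58*a - 3.07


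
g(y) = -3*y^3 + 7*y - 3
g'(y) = 7 - 9*y^2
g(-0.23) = -4.57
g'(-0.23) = 6.52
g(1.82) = -8.35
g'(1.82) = -22.81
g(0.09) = -2.37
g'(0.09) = 6.93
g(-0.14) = -3.97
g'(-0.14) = 6.82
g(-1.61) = -1.75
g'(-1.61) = -16.33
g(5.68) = -512.99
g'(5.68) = -283.36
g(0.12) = -2.17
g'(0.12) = 6.87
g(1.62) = -4.41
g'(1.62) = -16.62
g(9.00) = -2127.00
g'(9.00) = -722.00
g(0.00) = -3.00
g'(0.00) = 7.00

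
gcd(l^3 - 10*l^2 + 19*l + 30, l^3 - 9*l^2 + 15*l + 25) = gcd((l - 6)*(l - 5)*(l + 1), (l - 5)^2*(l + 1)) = l^2 - 4*l - 5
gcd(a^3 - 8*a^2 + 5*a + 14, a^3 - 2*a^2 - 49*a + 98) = a^2 - 9*a + 14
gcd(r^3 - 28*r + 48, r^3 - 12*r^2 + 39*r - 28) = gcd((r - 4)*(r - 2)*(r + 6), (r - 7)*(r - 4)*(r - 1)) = r - 4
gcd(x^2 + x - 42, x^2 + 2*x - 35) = x + 7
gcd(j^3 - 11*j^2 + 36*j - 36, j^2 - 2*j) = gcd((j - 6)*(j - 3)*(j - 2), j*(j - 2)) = j - 2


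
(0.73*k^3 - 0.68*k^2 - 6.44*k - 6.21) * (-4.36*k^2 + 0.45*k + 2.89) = -3.1828*k^5 + 3.2933*k^4 + 29.8821*k^3 + 22.2124*k^2 - 21.4061*k - 17.9469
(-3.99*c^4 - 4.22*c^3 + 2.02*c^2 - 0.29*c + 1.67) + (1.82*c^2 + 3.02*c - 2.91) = -3.99*c^4 - 4.22*c^3 + 3.84*c^2 + 2.73*c - 1.24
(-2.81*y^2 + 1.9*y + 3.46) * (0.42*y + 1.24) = -1.1802*y^3 - 2.6864*y^2 + 3.8092*y + 4.2904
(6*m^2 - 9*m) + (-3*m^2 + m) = 3*m^2 - 8*m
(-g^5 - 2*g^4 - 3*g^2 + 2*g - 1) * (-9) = 9*g^5 + 18*g^4 + 27*g^2 - 18*g + 9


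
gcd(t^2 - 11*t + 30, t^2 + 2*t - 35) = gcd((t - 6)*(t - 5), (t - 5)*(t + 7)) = t - 5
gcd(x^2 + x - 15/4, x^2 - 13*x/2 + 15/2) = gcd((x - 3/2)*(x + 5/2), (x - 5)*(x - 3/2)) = x - 3/2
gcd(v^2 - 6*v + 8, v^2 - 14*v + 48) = 1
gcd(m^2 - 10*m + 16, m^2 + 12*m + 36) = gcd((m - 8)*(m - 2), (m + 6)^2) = 1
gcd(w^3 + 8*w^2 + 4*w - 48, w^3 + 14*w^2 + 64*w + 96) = w^2 + 10*w + 24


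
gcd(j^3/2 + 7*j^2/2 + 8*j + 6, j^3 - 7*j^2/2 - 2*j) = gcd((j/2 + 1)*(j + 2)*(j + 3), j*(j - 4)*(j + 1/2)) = 1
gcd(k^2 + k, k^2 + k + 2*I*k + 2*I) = k + 1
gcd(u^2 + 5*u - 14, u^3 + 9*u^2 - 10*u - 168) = u + 7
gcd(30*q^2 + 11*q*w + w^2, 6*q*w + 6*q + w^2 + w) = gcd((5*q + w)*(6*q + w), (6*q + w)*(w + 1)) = 6*q + w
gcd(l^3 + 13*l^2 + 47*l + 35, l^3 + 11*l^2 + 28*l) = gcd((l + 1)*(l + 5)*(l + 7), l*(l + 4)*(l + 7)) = l + 7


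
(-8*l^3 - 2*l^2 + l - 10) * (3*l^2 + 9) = -24*l^5 - 6*l^4 - 69*l^3 - 48*l^2 + 9*l - 90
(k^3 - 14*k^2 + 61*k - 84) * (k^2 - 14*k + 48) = k^5 - 28*k^4 + 305*k^3 - 1610*k^2 + 4104*k - 4032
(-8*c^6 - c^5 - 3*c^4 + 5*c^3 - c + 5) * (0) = 0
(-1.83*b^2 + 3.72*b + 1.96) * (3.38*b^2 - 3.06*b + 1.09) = -6.1854*b^4 + 18.1734*b^3 - 6.7531*b^2 - 1.9428*b + 2.1364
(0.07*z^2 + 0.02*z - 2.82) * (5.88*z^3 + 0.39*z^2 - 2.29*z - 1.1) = 0.4116*z^5 + 0.1449*z^4 - 16.7341*z^3 - 1.2226*z^2 + 6.4358*z + 3.102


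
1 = 1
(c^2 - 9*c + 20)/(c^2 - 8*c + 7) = (c^2 - 9*c + 20)/(c^2 - 8*c + 7)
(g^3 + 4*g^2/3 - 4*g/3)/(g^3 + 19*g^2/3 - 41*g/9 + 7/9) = 3*g*(3*g^2 + 4*g - 4)/(9*g^3 + 57*g^2 - 41*g + 7)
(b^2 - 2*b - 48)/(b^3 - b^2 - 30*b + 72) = (b - 8)/(b^2 - 7*b + 12)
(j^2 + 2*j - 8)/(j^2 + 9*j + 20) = (j - 2)/(j + 5)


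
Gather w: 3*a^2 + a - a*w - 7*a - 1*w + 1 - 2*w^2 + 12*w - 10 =3*a^2 - 6*a - 2*w^2 + w*(11 - a) - 9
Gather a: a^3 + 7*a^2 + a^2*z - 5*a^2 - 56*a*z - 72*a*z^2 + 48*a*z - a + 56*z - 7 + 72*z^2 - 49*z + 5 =a^3 + a^2*(z + 2) + a*(-72*z^2 - 8*z - 1) + 72*z^2 + 7*z - 2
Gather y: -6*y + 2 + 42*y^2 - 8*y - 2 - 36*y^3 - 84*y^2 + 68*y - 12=-36*y^3 - 42*y^2 + 54*y - 12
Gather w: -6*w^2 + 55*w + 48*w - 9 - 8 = -6*w^2 + 103*w - 17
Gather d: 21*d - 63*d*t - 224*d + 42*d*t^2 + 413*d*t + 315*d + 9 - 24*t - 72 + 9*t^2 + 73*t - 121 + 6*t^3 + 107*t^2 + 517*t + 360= d*(42*t^2 + 350*t + 112) + 6*t^3 + 116*t^2 + 566*t + 176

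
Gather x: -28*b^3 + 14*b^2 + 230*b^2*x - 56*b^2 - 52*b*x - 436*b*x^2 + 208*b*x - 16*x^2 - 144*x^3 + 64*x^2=-28*b^3 - 42*b^2 - 144*x^3 + x^2*(48 - 436*b) + x*(230*b^2 + 156*b)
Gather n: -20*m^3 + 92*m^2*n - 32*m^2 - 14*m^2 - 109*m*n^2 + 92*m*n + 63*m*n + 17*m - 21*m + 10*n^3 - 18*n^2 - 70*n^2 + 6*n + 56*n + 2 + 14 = -20*m^3 - 46*m^2 - 4*m + 10*n^3 + n^2*(-109*m - 88) + n*(92*m^2 + 155*m + 62) + 16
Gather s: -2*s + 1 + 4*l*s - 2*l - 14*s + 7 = -2*l + s*(4*l - 16) + 8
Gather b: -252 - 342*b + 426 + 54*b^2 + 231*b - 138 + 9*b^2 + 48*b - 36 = 63*b^2 - 63*b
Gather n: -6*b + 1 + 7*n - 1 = -6*b + 7*n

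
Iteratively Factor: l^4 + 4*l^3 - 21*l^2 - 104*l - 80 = (l + 1)*(l^3 + 3*l^2 - 24*l - 80) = (l - 5)*(l + 1)*(l^2 + 8*l + 16) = (l - 5)*(l + 1)*(l + 4)*(l + 4)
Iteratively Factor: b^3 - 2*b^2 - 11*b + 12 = (b + 3)*(b^2 - 5*b + 4) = (b - 4)*(b + 3)*(b - 1)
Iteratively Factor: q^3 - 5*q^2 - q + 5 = (q - 1)*(q^2 - 4*q - 5) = (q - 5)*(q - 1)*(q + 1)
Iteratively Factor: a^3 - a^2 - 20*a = (a)*(a^2 - a - 20) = a*(a + 4)*(a - 5)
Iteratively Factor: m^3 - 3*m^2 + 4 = (m + 1)*(m^2 - 4*m + 4) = (m - 2)*(m + 1)*(m - 2)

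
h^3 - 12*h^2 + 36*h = h*(h - 6)^2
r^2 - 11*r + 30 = (r - 6)*(r - 5)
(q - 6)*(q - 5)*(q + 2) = q^3 - 9*q^2 + 8*q + 60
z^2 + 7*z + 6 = (z + 1)*(z + 6)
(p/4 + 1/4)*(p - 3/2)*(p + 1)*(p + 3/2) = p^4/4 + p^3/2 - 5*p^2/16 - 9*p/8 - 9/16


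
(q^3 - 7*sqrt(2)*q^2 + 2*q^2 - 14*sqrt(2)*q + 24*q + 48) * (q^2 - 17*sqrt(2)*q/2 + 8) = q^5 - 31*sqrt(2)*q^4/2 + 2*q^4 - 31*sqrt(2)*q^3 + 151*q^3 - 260*sqrt(2)*q^2 + 302*q^2 - 520*sqrt(2)*q + 192*q + 384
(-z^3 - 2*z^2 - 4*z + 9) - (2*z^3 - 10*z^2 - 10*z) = -3*z^3 + 8*z^2 + 6*z + 9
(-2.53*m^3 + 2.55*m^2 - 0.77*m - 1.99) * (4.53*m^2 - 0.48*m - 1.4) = -11.4609*m^5 + 12.7659*m^4 - 1.1701*m^3 - 12.2151*m^2 + 2.0332*m + 2.786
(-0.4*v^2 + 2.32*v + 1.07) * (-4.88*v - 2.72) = 1.952*v^3 - 10.2336*v^2 - 11.532*v - 2.9104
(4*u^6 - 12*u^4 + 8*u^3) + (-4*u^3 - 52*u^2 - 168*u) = 4*u^6 - 12*u^4 + 4*u^3 - 52*u^2 - 168*u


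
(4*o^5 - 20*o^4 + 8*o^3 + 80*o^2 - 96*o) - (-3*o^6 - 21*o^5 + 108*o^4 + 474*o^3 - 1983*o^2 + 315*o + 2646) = 3*o^6 + 25*o^5 - 128*o^4 - 466*o^3 + 2063*o^2 - 411*o - 2646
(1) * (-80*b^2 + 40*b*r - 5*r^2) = -80*b^2 + 40*b*r - 5*r^2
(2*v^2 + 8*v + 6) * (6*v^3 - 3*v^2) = 12*v^5 + 42*v^4 + 12*v^3 - 18*v^2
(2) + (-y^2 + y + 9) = -y^2 + y + 11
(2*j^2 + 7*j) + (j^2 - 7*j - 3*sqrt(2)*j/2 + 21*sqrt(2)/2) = 3*j^2 - 3*sqrt(2)*j/2 + 21*sqrt(2)/2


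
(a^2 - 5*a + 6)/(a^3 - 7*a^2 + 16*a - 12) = 1/(a - 2)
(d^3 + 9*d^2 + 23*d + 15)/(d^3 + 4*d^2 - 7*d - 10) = (d + 3)/(d - 2)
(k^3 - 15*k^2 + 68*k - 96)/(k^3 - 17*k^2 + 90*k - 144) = (k - 4)/(k - 6)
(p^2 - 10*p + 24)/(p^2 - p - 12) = (p - 6)/(p + 3)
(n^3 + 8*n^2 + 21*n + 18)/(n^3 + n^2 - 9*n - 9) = (n^2 + 5*n + 6)/(n^2 - 2*n - 3)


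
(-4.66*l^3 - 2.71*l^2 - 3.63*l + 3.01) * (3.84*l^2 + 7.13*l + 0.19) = -17.8944*l^5 - 43.6322*l^4 - 34.1469*l^3 - 14.8384*l^2 + 20.7716*l + 0.5719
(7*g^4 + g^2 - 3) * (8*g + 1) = 56*g^5 + 7*g^4 + 8*g^3 + g^2 - 24*g - 3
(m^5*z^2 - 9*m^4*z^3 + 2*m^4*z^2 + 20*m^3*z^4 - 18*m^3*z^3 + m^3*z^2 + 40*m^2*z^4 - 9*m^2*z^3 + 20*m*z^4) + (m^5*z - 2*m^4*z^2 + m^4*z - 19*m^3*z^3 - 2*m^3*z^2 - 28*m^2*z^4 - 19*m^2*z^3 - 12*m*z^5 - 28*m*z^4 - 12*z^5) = m^5*z^2 + m^5*z - 9*m^4*z^3 + m^4*z + 20*m^3*z^4 - 37*m^3*z^3 - m^3*z^2 + 12*m^2*z^4 - 28*m^2*z^3 - 12*m*z^5 - 8*m*z^4 - 12*z^5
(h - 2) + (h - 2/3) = 2*h - 8/3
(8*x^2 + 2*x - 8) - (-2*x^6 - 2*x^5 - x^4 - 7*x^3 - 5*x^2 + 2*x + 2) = 2*x^6 + 2*x^5 + x^4 + 7*x^3 + 13*x^2 - 10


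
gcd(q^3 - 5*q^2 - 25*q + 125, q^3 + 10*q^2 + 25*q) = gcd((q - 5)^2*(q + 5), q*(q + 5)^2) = q + 5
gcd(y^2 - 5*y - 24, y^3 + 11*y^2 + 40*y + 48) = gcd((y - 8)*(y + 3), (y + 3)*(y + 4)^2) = y + 3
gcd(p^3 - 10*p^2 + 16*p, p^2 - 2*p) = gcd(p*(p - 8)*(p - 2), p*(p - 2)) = p^2 - 2*p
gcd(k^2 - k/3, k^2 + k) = k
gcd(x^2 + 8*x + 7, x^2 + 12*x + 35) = x + 7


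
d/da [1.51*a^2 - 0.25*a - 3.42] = 3.02*a - 0.25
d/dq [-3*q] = -3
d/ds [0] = 0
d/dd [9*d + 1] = 9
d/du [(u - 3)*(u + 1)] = 2*u - 2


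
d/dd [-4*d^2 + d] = 1 - 8*d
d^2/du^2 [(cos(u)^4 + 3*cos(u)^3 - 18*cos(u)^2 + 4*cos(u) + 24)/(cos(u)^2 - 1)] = (-41*cos(u) - 4*cos(2*u)^2 + 5*cos(3*u) - 44)/(4*cos(u)^2 - 8*cos(u) + 4)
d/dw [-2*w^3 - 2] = -6*w^2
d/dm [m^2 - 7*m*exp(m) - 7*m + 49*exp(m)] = -7*m*exp(m) + 2*m + 42*exp(m) - 7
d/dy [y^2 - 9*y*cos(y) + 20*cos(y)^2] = 9*y*sin(y) + 2*y - 20*sin(2*y) - 9*cos(y)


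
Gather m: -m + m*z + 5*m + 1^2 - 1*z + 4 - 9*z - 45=m*(z + 4) - 10*z - 40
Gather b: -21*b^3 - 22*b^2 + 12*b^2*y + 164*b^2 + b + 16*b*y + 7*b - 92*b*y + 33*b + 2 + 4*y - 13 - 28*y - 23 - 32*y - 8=-21*b^3 + b^2*(12*y + 142) + b*(41 - 76*y) - 56*y - 42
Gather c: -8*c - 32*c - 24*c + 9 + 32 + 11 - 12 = 40 - 64*c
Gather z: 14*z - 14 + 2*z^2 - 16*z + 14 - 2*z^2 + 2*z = 0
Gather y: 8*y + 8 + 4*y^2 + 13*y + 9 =4*y^2 + 21*y + 17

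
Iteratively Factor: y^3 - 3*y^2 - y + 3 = (y - 1)*(y^2 - 2*y - 3) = (y - 3)*(y - 1)*(y + 1)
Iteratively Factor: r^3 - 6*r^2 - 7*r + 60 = (r - 5)*(r^2 - r - 12) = (r - 5)*(r + 3)*(r - 4)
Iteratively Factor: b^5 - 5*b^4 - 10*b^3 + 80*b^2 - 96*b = (b - 4)*(b^4 - b^3 - 14*b^2 + 24*b) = (b - 4)*(b - 2)*(b^3 + b^2 - 12*b) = (b - 4)*(b - 3)*(b - 2)*(b^2 + 4*b) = (b - 4)*(b - 3)*(b - 2)*(b + 4)*(b)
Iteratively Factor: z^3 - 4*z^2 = (z)*(z^2 - 4*z) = z*(z - 4)*(z)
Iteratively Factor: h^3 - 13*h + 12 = (h + 4)*(h^2 - 4*h + 3) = (h - 1)*(h + 4)*(h - 3)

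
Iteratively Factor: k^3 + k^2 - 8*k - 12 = (k + 2)*(k^2 - k - 6) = (k - 3)*(k + 2)*(k + 2)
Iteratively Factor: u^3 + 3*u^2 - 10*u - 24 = (u - 3)*(u^2 + 6*u + 8) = (u - 3)*(u + 4)*(u + 2)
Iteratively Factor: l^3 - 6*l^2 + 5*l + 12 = (l + 1)*(l^2 - 7*l + 12) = (l - 4)*(l + 1)*(l - 3)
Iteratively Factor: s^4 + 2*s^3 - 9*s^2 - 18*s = (s + 3)*(s^3 - s^2 - 6*s) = s*(s + 3)*(s^2 - s - 6) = s*(s + 2)*(s + 3)*(s - 3)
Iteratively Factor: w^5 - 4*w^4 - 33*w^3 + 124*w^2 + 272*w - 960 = (w + 4)*(w^4 - 8*w^3 - w^2 + 128*w - 240) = (w + 4)^2*(w^3 - 12*w^2 + 47*w - 60) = (w - 3)*(w + 4)^2*(w^2 - 9*w + 20) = (w - 5)*(w - 3)*(w + 4)^2*(w - 4)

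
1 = 1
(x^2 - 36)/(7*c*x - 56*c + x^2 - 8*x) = (x^2 - 36)/(7*c*x - 56*c + x^2 - 8*x)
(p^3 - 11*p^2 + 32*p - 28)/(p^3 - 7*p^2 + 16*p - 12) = (p - 7)/(p - 3)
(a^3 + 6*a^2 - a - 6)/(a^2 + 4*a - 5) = (a^2 + 7*a + 6)/(a + 5)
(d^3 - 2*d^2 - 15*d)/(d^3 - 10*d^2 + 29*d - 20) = d*(d + 3)/(d^2 - 5*d + 4)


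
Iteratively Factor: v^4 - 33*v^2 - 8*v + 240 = (v + 4)*(v^3 - 4*v^2 - 17*v + 60) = (v + 4)^2*(v^2 - 8*v + 15) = (v - 3)*(v + 4)^2*(v - 5)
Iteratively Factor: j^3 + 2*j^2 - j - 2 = (j - 1)*(j^2 + 3*j + 2) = (j - 1)*(j + 2)*(j + 1)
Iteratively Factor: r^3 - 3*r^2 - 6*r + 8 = (r - 1)*(r^2 - 2*r - 8) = (r - 1)*(r + 2)*(r - 4)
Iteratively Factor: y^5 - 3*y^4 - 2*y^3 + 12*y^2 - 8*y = (y - 2)*(y^4 - y^3 - 4*y^2 + 4*y) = (y - 2)*(y + 2)*(y^3 - 3*y^2 + 2*y) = (y - 2)^2*(y + 2)*(y^2 - y) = y*(y - 2)^2*(y + 2)*(y - 1)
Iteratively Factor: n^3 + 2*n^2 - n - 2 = (n + 1)*(n^2 + n - 2) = (n + 1)*(n + 2)*(n - 1)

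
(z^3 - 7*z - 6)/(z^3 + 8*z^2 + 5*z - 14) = (z^2 - 2*z - 3)/(z^2 + 6*z - 7)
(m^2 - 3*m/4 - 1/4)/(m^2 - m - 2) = (-m^2 + 3*m/4 + 1/4)/(-m^2 + m + 2)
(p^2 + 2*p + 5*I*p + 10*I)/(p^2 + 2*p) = (p + 5*I)/p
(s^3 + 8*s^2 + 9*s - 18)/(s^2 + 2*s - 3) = s + 6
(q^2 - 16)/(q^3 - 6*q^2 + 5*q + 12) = (q + 4)/(q^2 - 2*q - 3)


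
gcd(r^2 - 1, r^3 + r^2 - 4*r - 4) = r + 1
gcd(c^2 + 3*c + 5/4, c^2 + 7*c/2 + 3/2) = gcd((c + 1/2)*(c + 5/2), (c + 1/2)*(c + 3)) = c + 1/2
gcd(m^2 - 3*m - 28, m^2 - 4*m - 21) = m - 7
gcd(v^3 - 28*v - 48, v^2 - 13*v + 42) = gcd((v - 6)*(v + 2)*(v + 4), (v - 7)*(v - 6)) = v - 6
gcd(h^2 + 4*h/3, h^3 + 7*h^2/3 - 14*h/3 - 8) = h + 4/3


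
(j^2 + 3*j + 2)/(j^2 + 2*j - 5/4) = 4*(j^2 + 3*j + 2)/(4*j^2 + 8*j - 5)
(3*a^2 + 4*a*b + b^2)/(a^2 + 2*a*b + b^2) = (3*a + b)/(a + b)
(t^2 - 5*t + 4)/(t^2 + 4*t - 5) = (t - 4)/(t + 5)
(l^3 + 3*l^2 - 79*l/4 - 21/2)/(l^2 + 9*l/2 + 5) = (4*l^3 + 12*l^2 - 79*l - 42)/(2*(2*l^2 + 9*l + 10))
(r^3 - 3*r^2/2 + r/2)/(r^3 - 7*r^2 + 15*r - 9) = r*(2*r - 1)/(2*(r^2 - 6*r + 9))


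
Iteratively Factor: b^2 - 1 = (b + 1)*(b - 1)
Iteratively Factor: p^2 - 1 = (p + 1)*(p - 1)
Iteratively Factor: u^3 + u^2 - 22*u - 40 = (u + 2)*(u^2 - u - 20) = (u - 5)*(u + 2)*(u + 4)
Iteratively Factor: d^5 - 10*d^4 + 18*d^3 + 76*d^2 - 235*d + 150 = (d - 5)*(d^4 - 5*d^3 - 7*d^2 + 41*d - 30) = (d - 5)*(d + 3)*(d^3 - 8*d^2 + 17*d - 10) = (d - 5)*(d - 1)*(d + 3)*(d^2 - 7*d + 10) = (d - 5)*(d - 2)*(d - 1)*(d + 3)*(d - 5)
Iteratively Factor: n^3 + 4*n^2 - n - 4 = (n + 4)*(n^2 - 1) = (n - 1)*(n + 4)*(n + 1)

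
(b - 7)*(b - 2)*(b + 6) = b^3 - 3*b^2 - 40*b + 84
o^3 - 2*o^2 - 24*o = o*(o - 6)*(o + 4)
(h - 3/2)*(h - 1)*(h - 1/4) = h^3 - 11*h^2/4 + 17*h/8 - 3/8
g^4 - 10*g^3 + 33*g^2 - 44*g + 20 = (g - 5)*(g - 2)^2*(g - 1)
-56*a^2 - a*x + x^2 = (-8*a + x)*(7*a + x)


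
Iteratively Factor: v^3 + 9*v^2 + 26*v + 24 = (v + 4)*(v^2 + 5*v + 6) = (v + 3)*(v + 4)*(v + 2)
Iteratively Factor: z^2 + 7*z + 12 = (z + 3)*(z + 4)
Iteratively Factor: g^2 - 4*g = (g)*(g - 4)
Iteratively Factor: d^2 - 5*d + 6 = (d - 3)*(d - 2)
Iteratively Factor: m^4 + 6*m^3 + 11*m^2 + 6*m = (m)*(m^3 + 6*m^2 + 11*m + 6) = m*(m + 1)*(m^2 + 5*m + 6) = m*(m + 1)*(m + 3)*(m + 2)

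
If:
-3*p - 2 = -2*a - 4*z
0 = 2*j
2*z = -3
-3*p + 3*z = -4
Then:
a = 15/4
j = 0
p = -1/6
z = -3/2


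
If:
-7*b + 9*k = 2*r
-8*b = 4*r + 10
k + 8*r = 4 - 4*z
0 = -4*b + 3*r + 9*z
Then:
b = -191/101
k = -1078/909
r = 259/202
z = -2305/1818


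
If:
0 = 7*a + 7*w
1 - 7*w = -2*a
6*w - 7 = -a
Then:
No Solution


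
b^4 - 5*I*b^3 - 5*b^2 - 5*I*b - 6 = (b - 3*I)*(b - 2*I)*(b - I)*(b + I)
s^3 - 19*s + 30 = (s - 3)*(s - 2)*(s + 5)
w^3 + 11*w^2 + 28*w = w*(w + 4)*(w + 7)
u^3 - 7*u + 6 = (u - 2)*(u - 1)*(u + 3)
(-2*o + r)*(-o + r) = 2*o^2 - 3*o*r + r^2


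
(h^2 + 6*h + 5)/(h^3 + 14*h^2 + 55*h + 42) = (h + 5)/(h^2 + 13*h + 42)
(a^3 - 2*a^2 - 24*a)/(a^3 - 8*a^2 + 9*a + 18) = a*(a + 4)/(a^2 - 2*a - 3)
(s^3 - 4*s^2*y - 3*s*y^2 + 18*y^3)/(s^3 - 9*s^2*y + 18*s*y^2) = (-s^2 + s*y + 6*y^2)/(s*(-s + 6*y))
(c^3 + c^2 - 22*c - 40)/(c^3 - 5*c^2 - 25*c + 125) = (c^2 + 6*c + 8)/(c^2 - 25)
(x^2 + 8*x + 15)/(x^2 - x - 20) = (x^2 + 8*x + 15)/(x^2 - x - 20)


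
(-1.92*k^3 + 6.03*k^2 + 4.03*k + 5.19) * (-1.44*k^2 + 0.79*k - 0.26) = 2.7648*k^5 - 10.2*k^4 - 0.5403*k^3 - 5.8577*k^2 + 3.0523*k - 1.3494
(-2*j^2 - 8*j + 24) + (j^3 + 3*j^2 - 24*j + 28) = j^3 + j^2 - 32*j + 52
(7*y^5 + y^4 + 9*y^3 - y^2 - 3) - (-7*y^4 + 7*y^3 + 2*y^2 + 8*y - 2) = 7*y^5 + 8*y^4 + 2*y^3 - 3*y^2 - 8*y - 1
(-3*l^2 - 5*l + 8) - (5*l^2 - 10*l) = -8*l^2 + 5*l + 8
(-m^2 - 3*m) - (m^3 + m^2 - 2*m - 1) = -m^3 - 2*m^2 - m + 1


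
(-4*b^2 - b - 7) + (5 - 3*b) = -4*b^2 - 4*b - 2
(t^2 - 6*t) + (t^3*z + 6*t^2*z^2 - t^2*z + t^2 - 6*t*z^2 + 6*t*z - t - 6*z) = t^3*z + 6*t^2*z^2 - t^2*z + 2*t^2 - 6*t*z^2 + 6*t*z - 7*t - 6*z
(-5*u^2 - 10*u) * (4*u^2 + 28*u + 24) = -20*u^4 - 180*u^3 - 400*u^2 - 240*u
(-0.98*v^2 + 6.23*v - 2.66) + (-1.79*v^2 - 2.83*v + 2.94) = -2.77*v^2 + 3.4*v + 0.28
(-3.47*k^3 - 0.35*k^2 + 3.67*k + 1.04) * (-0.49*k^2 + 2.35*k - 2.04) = 1.7003*k^5 - 7.983*k^4 + 4.458*k^3 + 8.8289*k^2 - 5.0428*k - 2.1216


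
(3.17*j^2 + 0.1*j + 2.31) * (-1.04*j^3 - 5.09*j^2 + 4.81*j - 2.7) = -3.2968*j^5 - 16.2393*j^4 + 12.3363*j^3 - 19.8359*j^2 + 10.8411*j - 6.237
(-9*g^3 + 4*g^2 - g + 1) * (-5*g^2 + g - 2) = 45*g^5 - 29*g^4 + 27*g^3 - 14*g^2 + 3*g - 2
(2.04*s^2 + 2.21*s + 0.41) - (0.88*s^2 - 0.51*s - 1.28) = 1.16*s^2 + 2.72*s + 1.69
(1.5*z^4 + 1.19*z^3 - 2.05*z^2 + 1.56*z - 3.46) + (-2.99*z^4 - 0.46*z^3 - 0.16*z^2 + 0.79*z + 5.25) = -1.49*z^4 + 0.73*z^3 - 2.21*z^2 + 2.35*z + 1.79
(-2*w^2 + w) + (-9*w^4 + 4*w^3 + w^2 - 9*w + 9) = -9*w^4 + 4*w^3 - w^2 - 8*w + 9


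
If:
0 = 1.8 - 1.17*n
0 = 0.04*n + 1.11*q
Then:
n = 1.54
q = -0.06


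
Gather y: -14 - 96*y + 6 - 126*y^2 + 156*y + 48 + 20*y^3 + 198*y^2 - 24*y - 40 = 20*y^3 + 72*y^2 + 36*y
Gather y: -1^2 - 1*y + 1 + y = 0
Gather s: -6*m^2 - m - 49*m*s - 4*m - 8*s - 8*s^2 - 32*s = -6*m^2 - 5*m - 8*s^2 + s*(-49*m - 40)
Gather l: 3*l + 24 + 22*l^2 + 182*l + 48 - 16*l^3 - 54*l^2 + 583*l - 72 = -16*l^3 - 32*l^2 + 768*l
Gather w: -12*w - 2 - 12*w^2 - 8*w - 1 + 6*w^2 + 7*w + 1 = -6*w^2 - 13*w - 2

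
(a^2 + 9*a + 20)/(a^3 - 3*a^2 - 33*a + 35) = (a + 4)/(a^2 - 8*a + 7)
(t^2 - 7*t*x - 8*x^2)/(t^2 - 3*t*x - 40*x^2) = (t + x)/(t + 5*x)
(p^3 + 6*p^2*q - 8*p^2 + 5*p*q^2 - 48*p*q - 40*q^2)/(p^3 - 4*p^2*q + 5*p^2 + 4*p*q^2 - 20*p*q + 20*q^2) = (p^3 + 6*p^2*q - 8*p^2 + 5*p*q^2 - 48*p*q - 40*q^2)/(p^3 - 4*p^2*q + 5*p^2 + 4*p*q^2 - 20*p*q + 20*q^2)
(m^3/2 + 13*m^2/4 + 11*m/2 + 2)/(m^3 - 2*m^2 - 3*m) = (2*m^3 + 13*m^2 + 22*m + 8)/(4*m*(m^2 - 2*m - 3))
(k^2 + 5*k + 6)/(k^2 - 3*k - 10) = (k + 3)/(k - 5)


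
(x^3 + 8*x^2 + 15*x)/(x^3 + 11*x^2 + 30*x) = (x + 3)/(x + 6)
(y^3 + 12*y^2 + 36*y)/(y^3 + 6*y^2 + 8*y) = (y^2 + 12*y + 36)/(y^2 + 6*y + 8)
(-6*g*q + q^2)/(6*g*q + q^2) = (-6*g + q)/(6*g + q)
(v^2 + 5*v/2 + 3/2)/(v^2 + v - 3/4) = 2*(v + 1)/(2*v - 1)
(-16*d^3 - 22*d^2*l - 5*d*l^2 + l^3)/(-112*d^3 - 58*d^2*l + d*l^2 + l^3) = (d + l)/(7*d + l)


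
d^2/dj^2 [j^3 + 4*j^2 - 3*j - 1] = 6*j + 8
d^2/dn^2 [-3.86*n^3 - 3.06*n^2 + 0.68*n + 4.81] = -23.16*n - 6.12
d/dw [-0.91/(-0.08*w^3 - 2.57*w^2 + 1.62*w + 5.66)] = (-0.2184*w^2 - 4.6774*w + 1.4742)/(0.08*w^3 + 2.57*w^2 - 1.62*w - 5.66)^2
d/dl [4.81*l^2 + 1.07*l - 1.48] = 9.62*l + 1.07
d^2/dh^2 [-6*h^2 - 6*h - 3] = -12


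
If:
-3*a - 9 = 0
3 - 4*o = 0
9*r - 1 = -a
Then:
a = -3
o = 3/4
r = 4/9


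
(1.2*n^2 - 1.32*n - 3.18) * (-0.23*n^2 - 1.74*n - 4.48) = -0.276*n^4 - 1.7844*n^3 - 2.3478*n^2 + 11.4468*n + 14.2464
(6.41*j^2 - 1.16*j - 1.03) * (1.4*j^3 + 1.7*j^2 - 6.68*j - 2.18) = 8.974*j^5 + 9.273*j^4 - 46.2328*j^3 - 7.976*j^2 + 9.4092*j + 2.2454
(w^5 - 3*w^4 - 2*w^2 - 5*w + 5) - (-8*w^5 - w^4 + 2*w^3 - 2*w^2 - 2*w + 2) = 9*w^5 - 2*w^4 - 2*w^3 - 3*w + 3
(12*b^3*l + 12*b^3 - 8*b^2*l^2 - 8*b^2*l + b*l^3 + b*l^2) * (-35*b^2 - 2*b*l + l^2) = -420*b^5*l - 420*b^5 + 256*b^4*l^2 + 256*b^4*l - 7*b^3*l^3 - 7*b^3*l^2 - 10*b^2*l^4 - 10*b^2*l^3 + b*l^5 + b*l^4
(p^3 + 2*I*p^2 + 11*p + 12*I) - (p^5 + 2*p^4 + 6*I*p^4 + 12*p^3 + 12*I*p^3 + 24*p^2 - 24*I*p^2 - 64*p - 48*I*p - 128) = -p^5 - 2*p^4 - 6*I*p^4 - 11*p^3 - 12*I*p^3 - 24*p^2 + 26*I*p^2 + 75*p + 48*I*p + 128 + 12*I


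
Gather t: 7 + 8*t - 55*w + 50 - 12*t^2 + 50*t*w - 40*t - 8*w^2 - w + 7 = -12*t^2 + t*(50*w - 32) - 8*w^2 - 56*w + 64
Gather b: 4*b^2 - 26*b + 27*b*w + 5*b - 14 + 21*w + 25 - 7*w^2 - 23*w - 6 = 4*b^2 + b*(27*w - 21) - 7*w^2 - 2*w + 5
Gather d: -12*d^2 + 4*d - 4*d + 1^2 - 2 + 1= -12*d^2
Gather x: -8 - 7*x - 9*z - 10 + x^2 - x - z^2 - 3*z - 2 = x^2 - 8*x - z^2 - 12*z - 20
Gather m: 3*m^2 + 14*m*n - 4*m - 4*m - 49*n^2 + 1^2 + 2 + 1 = 3*m^2 + m*(14*n - 8) - 49*n^2 + 4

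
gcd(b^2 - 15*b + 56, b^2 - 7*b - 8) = b - 8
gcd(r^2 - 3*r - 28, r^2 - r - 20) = r + 4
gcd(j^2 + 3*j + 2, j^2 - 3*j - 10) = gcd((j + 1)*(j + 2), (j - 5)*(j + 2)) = j + 2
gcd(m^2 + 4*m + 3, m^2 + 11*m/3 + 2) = m + 3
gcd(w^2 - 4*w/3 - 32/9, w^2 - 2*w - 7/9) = 1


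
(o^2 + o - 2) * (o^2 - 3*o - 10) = o^4 - 2*o^3 - 15*o^2 - 4*o + 20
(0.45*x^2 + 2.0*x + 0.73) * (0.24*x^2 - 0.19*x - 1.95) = 0.108*x^4 + 0.3945*x^3 - 1.0823*x^2 - 4.0387*x - 1.4235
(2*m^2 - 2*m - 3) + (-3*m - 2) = 2*m^2 - 5*m - 5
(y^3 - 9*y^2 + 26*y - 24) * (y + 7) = y^4 - 2*y^3 - 37*y^2 + 158*y - 168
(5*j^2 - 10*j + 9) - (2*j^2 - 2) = 3*j^2 - 10*j + 11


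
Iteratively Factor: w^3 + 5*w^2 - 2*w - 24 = (w + 3)*(w^2 + 2*w - 8) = (w - 2)*(w + 3)*(w + 4)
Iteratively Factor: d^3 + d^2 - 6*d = (d - 2)*(d^2 + 3*d) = d*(d - 2)*(d + 3)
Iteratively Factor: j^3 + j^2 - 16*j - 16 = (j + 4)*(j^2 - 3*j - 4) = (j + 1)*(j + 4)*(j - 4)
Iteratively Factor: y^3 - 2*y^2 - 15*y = (y - 5)*(y^2 + 3*y) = y*(y - 5)*(y + 3)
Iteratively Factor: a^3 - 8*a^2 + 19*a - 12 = (a - 4)*(a^2 - 4*a + 3) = (a - 4)*(a - 3)*(a - 1)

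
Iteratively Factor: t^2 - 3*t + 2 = (t - 1)*(t - 2)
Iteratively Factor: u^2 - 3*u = (u - 3)*(u)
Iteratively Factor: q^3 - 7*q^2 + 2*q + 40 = (q - 5)*(q^2 - 2*q - 8) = (q - 5)*(q - 4)*(q + 2)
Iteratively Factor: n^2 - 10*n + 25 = (n - 5)*(n - 5)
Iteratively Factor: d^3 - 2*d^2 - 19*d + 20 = (d - 5)*(d^2 + 3*d - 4) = (d - 5)*(d + 4)*(d - 1)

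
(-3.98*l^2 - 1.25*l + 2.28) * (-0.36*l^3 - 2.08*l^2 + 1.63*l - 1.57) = 1.4328*l^5 + 8.7284*l^4 - 4.7082*l^3 - 0.531299999999999*l^2 + 5.6789*l - 3.5796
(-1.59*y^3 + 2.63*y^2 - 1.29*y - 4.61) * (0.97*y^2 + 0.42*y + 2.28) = -1.5423*y^5 + 1.8833*y^4 - 3.7719*y^3 + 0.982899999999999*y^2 - 4.8774*y - 10.5108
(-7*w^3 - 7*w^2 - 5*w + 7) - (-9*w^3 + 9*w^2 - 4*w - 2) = 2*w^3 - 16*w^2 - w + 9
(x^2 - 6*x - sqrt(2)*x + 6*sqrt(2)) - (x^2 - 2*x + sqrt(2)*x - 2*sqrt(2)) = -4*x - 2*sqrt(2)*x + 8*sqrt(2)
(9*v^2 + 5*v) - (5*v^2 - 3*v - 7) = 4*v^2 + 8*v + 7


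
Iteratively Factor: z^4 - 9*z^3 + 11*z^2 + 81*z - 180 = (z - 5)*(z^3 - 4*z^2 - 9*z + 36) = (z - 5)*(z - 3)*(z^2 - z - 12) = (z - 5)*(z - 4)*(z - 3)*(z + 3)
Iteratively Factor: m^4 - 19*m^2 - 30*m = (m + 3)*(m^3 - 3*m^2 - 10*m) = (m + 2)*(m + 3)*(m^2 - 5*m) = m*(m + 2)*(m + 3)*(m - 5)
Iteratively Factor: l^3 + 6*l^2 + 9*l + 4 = (l + 4)*(l^2 + 2*l + 1) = (l + 1)*(l + 4)*(l + 1)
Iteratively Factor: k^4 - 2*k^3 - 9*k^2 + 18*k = (k - 3)*(k^3 + k^2 - 6*k) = k*(k - 3)*(k^2 + k - 6) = k*(k - 3)*(k - 2)*(k + 3)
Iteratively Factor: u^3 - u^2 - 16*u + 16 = (u - 4)*(u^2 + 3*u - 4) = (u - 4)*(u + 4)*(u - 1)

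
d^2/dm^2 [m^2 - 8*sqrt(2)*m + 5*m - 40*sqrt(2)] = 2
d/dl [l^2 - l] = 2*l - 1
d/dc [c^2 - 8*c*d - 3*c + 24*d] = 2*c - 8*d - 3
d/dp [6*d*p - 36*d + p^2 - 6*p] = 6*d + 2*p - 6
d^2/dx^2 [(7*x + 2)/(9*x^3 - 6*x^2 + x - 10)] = 2*((7*x + 2)*(27*x^2 - 12*x + 1)^2 + (-189*x^2 + 84*x - 3*(7*x + 2)*(9*x - 2) - 7)*(9*x^3 - 6*x^2 + x - 10))/(9*x^3 - 6*x^2 + x - 10)^3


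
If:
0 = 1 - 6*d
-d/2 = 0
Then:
No Solution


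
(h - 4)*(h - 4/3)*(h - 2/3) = h^3 - 6*h^2 + 80*h/9 - 32/9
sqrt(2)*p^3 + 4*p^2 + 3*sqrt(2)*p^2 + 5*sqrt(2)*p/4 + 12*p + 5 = (p + 5/2)*(p + 2*sqrt(2))*(sqrt(2)*p + sqrt(2)/2)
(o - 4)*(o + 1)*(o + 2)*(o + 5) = o^4 + 4*o^3 - 15*o^2 - 58*o - 40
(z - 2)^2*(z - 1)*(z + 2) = z^4 - 3*z^3 - 2*z^2 + 12*z - 8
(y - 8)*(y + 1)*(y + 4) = y^3 - 3*y^2 - 36*y - 32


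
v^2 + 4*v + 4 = (v + 2)^2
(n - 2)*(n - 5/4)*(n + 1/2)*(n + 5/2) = n^4 - n^3/4 - 6*n^2 + 55*n/16 + 25/8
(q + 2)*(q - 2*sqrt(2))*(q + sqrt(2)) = q^3 - sqrt(2)*q^2 + 2*q^2 - 4*q - 2*sqrt(2)*q - 8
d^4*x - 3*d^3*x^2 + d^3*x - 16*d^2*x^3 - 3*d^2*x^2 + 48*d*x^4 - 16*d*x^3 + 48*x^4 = (d - 4*x)*(d - 3*x)*(d + 4*x)*(d*x + x)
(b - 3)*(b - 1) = b^2 - 4*b + 3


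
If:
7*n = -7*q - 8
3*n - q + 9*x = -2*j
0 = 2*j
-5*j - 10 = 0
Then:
No Solution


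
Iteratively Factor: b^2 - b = (b)*(b - 1)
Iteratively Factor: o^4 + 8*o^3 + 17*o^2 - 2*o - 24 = (o - 1)*(o^3 + 9*o^2 + 26*o + 24) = (o - 1)*(o + 2)*(o^2 + 7*o + 12) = (o - 1)*(o + 2)*(o + 3)*(o + 4)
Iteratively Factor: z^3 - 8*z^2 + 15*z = (z - 3)*(z^2 - 5*z) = z*(z - 3)*(z - 5)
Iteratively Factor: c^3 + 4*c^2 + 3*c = (c)*(c^2 + 4*c + 3) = c*(c + 1)*(c + 3)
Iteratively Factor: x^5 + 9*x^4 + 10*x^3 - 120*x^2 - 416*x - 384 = (x + 2)*(x^4 + 7*x^3 - 4*x^2 - 112*x - 192) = (x - 4)*(x + 2)*(x^3 + 11*x^2 + 40*x + 48) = (x - 4)*(x + 2)*(x + 4)*(x^2 + 7*x + 12) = (x - 4)*(x + 2)*(x + 3)*(x + 4)*(x + 4)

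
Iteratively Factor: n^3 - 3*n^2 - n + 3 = (n - 3)*(n^2 - 1) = (n - 3)*(n - 1)*(n + 1)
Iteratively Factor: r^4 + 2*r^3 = (r)*(r^3 + 2*r^2) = r^2*(r^2 + 2*r) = r^2*(r + 2)*(r)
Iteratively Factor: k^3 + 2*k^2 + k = (k + 1)*(k^2 + k) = (k + 1)^2*(k)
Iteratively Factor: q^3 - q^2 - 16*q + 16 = (q - 4)*(q^2 + 3*q - 4) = (q - 4)*(q - 1)*(q + 4)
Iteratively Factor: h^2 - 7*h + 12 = (h - 4)*(h - 3)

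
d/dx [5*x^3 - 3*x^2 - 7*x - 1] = 15*x^2 - 6*x - 7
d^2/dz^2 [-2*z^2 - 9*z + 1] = -4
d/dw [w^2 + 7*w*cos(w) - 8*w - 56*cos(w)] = -7*w*sin(w) + 2*w + 56*sin(w) + 7*cos(w) - 8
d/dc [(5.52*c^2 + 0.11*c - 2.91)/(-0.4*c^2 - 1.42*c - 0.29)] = (-7.7944*c^2 - 5.5296*c - 4.1641)/(0.16*c^4 + 1.136*c^3 + 2.2484*c^2 + 0.8236*c + 0.0841)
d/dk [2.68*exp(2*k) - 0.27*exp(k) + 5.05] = (5.36*exp(k) - 0.27)*exp(k)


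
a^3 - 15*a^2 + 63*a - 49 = (a - 7)^2*(a - 1)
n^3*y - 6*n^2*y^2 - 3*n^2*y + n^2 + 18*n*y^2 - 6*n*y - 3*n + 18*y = (n - 3)*(n - 6*y)*(n*y + 1)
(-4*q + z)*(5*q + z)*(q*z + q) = -20*q^3*z - 20*q^3 + q^2*z^2 + q^2*z + q*z^3 + q*z^2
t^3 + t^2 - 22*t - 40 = (t - 5)*(t + 2)*(t + 4)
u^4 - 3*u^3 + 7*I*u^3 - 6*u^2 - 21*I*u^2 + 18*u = u*(u - 3)*(u + I)*(u + 6*I)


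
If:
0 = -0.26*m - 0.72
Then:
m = -2.77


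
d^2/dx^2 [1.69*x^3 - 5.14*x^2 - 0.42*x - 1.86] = 10.14*x - 10.28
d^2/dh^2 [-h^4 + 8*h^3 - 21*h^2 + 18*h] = -12*h^2 + 48*h - 42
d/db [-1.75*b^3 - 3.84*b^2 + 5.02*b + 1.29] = -5.25*b^2 - 7.68*b + 5.02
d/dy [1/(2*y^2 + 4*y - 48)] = (-y - 1)/(y^2 + 2*y - 24)^2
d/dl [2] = 0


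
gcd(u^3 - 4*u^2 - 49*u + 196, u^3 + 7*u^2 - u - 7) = u + 7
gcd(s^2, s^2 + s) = s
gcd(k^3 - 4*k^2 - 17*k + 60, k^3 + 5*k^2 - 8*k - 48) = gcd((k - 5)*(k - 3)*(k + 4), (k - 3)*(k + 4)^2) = k^2 + k - 12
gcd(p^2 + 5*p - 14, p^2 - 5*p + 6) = p - 2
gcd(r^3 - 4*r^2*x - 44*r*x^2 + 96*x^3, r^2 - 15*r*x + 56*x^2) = -r + 8*x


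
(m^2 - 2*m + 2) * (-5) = -5*m^2 + 10*m - 10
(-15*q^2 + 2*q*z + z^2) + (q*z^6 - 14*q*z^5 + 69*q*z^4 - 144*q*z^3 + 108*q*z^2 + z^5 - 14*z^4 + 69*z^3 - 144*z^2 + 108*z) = -15*q^2 + q*z^6 - 14*q*z^5 + 69*q*z^4 - 144*q*z^3 + 108*q*z^2 + 2*q*z + z^5 - 14*z^4 + 69*z^3 - 143*z^2 + 108*z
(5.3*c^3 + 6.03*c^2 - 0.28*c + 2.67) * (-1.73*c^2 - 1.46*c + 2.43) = -9.169*c^5 - 18.1699*c^4 + 4.5596*c^3 + 10.4426*c^2 - 4.5786*c + 6.4881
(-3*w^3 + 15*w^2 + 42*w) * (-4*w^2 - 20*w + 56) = 12*w^5 - 636*w^3 + 2352*w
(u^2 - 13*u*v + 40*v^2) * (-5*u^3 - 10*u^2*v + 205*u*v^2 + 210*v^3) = -5*u^5 + 55*u^4*v + 135*u^3*v^2 - 2855*u^2*v^3 + 5470*u*v^4 + 8400*v^5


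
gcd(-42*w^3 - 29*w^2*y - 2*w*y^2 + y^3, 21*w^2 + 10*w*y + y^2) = 3*w + y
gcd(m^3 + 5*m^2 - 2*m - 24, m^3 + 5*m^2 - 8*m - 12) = m - 2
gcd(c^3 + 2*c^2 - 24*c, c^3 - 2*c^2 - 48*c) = c^2 + 6*c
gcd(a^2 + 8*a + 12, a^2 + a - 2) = a + 2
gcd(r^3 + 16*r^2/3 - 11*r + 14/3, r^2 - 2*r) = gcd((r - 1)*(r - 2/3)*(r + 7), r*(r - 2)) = 1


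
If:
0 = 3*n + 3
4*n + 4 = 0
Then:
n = -1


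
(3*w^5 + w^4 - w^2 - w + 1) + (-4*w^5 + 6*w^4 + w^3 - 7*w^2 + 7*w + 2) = -w^5 + 7*w^4 + w^3 - 8*w^2 + 6*w + 3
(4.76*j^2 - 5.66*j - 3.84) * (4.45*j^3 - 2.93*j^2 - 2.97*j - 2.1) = 21.182*j^5 - 39.1338*j^4 - 14.6414*j^3 + 18.0654*j^2 + 23.2908*j + 8.064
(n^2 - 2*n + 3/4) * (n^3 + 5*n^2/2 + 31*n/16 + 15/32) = n^5 + n^4/2 - 37*n^3/16 - 49*n^2/32 + 33*n/64 + 45/128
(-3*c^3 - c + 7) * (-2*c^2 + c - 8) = 6*c^5 - 3*c^4 + 26*c^3 - 15*c^2 + 15*c - 56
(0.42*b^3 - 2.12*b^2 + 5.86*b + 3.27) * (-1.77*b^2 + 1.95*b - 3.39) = -0.7434*b^5 + 4.5714*b^4 - 15.93*b^3 + 12.8259*b^2 - 13.4889*b - 11.0853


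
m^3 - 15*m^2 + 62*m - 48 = (m - 8)*(m - 6)*(m - 1)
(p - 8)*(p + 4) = p^2 - 4*p - 32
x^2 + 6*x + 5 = (x + 1)*(x + 5)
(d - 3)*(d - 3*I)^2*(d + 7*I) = d^4 - 3*d^3 + I*d^3 + 33*d^2 - 3*I*d^2 - 99*d - 63*I*d + 189*I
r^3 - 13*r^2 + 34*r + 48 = (r - 8)*(r - 6)*(r + 1)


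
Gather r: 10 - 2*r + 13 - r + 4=27 - 3*r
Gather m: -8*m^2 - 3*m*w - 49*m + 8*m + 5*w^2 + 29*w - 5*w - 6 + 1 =-8*m^2 + m*(-3*w - 41) + 5*w^2 + 24*w - 5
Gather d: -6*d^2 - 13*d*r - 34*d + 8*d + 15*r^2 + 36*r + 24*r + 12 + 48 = -6*d^2 + d*(-13*r - 26) + 15*r^2 + 60*r + 60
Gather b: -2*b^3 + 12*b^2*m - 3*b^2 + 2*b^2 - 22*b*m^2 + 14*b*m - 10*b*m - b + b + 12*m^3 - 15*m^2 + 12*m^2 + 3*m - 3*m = -2*b^3 + b^2*(12*m - 1) + b*(-22*m^2 + 4*m) + 12*m^3 - 3*m^2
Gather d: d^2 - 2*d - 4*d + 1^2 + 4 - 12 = d^2 - 6*d - 7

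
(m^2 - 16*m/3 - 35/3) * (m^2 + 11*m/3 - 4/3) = m^4 - 5*m^3/3 - 293*m^2/9 - 107*m/3 + 140/9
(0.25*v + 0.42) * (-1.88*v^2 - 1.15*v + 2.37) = -0.47*v^3 - 1.0771*v^2 + 0.1095*v + 0.9954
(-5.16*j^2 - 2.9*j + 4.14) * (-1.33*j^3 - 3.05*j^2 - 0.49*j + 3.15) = 6.8628*j^5 + 19.595*j^4 + 5.8672*j^3 - 27.46*j^2 - 11.1636*j + 13.041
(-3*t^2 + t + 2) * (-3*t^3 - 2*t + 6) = 9*t^5 - 3*t^4 - 20*t^2 + 2*t + 12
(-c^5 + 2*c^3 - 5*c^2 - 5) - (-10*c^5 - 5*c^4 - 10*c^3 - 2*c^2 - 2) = 9*c^5 + 5*c^4 + 12*c^3 - 3*c^2 - 3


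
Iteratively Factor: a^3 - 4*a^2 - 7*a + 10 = (a + 2)*(a^2 - 6*a + 5) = (a - 1)*(a + 2)*(a - 5)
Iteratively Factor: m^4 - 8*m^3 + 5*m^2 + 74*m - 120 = (m - 4)*(m^3 - 4*m^2 - 11*m + 30) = (m - 4)*(m - 2)*(m^2 - 2*m - 15) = (m - 5)*(m - 4)*(m - 2)*(m + 3)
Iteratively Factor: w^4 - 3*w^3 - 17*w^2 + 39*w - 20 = (w - 5)*(w^3 + 2*w^2 - 7*w + 4) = (w - 5)*(w - 1)*(w^2 + 3*w - 4) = (w - 5)*(w - 1)*(w + 4)*(w - 1)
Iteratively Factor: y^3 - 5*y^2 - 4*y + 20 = (y + 2)*(y^2 - 7*y + 10) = (y - 5)*(y + 2)*(y - 2)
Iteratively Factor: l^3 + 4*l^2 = (l)*(l^2 + 4*l) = l^2*(l + 4)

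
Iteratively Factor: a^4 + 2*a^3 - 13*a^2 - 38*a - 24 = (a + 1)*(a^3 + a^2 - 14*a - 24) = (a - 4)*(a + 1)*(a^2 + 5*a + 6) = (a - 4)*(a + 1)*(a + 2)*(a + 3)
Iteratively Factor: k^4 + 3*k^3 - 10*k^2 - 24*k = (k)*(k^3 + 3*k^2 - 10*k - 24) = k*(k + 2)*(k^2 + k - 12) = k*(k + 2)*(k + 4)*(k - 3)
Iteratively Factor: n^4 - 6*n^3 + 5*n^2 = (n - 5)*(n^3 - n^2) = n*(n - 5)*(n^2 - n) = n^2*(n - 5)*(n - 1)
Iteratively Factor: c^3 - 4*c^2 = (c - 4)*(c^2) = c*(c - 4)*(c)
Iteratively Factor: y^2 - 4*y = (y)*(y - 4)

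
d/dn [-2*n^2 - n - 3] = -4*n - 1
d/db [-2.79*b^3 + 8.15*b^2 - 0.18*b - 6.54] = -8.37*b^2 + 16.3*b - 0.18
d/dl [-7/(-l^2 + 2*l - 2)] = 14*(1 - l)/(l^2 - 2*l + 2)^2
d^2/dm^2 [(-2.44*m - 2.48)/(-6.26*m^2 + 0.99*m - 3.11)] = ((2.44*m + 2.48)*(12.52*m - 0.99)*(25.04*m - 1.98) - (91.6464*m + 26.2184)*(6.26*m^2 - 0.99*m + 3.11))/(6.26*m^2 - 0.99*m + 3.11)^3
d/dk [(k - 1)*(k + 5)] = 2*k + 4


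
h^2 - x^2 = (h - x)*(h + x)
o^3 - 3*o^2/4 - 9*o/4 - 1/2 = (o - 2)*(o + 1/4)*(o + 1)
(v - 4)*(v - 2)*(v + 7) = v^3 + v^2 - 34*v + 56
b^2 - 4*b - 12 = (b - 6)*(b + 2)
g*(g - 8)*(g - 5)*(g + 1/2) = g^4 - 25*g^3/2 + 67*g^2/2 + 20*g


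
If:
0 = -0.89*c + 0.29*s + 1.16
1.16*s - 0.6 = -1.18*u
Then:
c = 1.47191011235955 - 0.331460674157303*u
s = 0.517241379310345 - 1.01724137931034*u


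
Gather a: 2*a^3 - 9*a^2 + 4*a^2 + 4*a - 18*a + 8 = 2*a^3 - 5*a^2 - 14*a + 8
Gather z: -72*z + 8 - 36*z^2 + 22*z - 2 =-36*z^2 - 50*z + 6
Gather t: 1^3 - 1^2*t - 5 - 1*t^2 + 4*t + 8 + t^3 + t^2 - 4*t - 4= t^3 - t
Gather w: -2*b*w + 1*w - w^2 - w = -2*b*w - w^2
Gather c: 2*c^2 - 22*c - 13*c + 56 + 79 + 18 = 2*c^2 - 35*c + 153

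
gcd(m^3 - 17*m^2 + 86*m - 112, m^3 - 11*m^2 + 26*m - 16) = m^2 - 10*m + 16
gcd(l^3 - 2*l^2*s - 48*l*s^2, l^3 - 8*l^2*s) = -l^2 + 8*l*s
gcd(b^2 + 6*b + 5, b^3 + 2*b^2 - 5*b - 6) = b + 1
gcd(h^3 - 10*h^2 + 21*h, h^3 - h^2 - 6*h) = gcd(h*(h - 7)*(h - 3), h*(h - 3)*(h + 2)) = h^2 - 3*h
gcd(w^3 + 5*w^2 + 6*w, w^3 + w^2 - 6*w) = w^2 + 3*w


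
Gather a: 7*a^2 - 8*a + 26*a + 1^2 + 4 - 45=7*a^2 + 18*a - 40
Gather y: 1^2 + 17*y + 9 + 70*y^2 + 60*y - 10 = 70*y^2 + 77*y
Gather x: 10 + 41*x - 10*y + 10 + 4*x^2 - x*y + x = 4*x^2 + x*(42 - y) - 10*y + 20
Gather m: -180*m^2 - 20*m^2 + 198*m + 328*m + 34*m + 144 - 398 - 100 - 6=-200*m^2 + 560*m - 360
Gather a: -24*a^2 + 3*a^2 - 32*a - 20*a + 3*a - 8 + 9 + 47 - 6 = -21*a^2 - 49*a + 42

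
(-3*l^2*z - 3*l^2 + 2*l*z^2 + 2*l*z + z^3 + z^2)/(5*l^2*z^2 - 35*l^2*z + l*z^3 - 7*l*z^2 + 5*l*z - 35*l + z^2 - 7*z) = (-3*l^2*z - 3*l^2 + 2*l*z^2 + 2*l*z + z^3 + z^2)/(5*l^2*z^2 - 35*l^2*z + l*z^3 - 7*l*z^2 + 5*l*z - 35*l + z^2 - 7*z)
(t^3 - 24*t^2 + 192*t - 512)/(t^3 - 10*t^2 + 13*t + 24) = (t^2 - 16*t + 64)/(t^2 - 2*t - 3)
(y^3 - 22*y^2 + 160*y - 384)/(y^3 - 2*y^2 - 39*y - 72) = (y^2 - 14*y + 48)/(y^2 + 6*y + 9)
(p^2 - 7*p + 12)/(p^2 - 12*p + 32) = (p - 3)/(p - 8)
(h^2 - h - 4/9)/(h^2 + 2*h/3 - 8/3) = (h + 1/3)/(h + 2)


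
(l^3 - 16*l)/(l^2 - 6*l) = (l^2 - 16)/(l - 6)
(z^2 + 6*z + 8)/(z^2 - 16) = (z + 2)/(z - 4)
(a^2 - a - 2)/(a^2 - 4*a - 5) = (a - 2)/(a - 5)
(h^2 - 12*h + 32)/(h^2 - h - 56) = (h - 4)/(h + 7)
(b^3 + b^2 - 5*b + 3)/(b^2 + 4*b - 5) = (b^2 + 2*b - 3)/(b + 5)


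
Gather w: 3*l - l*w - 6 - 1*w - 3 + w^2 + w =-l*w + 3*l + w^2 - 9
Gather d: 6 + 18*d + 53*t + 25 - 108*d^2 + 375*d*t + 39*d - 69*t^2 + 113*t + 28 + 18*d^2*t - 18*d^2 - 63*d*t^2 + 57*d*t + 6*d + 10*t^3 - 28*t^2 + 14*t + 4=d^2*(18*t - 126) + d*(-63*t^2 + 432*t + 63) + 10*t^3 - 97*t^2 + 180*t + 63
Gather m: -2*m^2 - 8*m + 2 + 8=-2*m^2 - 8*m + 10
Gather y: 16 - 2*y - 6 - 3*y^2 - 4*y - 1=-3*y^2 - 6*y + 9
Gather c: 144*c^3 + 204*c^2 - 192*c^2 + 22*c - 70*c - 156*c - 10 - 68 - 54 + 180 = 144*c^3 + 12*c^2 - 204*c + 48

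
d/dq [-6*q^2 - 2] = -12*q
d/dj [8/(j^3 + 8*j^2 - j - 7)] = 8*(-3*j^2 - 16*j + 1)/(j^3 + 8*j^2 - j - 7)^2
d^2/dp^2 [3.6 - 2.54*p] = 0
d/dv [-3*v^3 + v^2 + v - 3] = -9*v^2 + 2*v + 1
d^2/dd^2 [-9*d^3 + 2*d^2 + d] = 4 - 54*d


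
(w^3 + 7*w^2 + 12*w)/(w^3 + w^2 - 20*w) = (w^2 + 7*w + 12)/(w^2 + w - 20)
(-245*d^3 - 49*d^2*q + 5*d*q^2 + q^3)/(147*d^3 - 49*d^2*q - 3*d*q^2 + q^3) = (5*d + q)/(-3*d + q)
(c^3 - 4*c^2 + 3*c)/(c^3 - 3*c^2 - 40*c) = (-c^2 + 4*c - 3)/(-c^2 + 3*c + 40)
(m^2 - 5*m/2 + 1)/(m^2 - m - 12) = (-m^2 + 5*m/2 - 1)/(-m^2 + m + 12)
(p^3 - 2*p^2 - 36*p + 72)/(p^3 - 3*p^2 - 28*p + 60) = (p + 6)/(p + 5)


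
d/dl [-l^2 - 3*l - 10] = -2*l - 3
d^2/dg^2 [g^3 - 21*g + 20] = 6*g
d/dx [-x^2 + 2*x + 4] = 2 - 2*x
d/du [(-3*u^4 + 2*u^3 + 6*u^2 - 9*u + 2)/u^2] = -6*u + 2 + 9/u^2 - 4/u^3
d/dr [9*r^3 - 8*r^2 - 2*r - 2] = 27*r^2 - 16*r - 2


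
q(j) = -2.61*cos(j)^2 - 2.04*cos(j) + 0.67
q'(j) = 5.22*sin(j)*cos(j) + 2.04*sin(j)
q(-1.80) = 1.00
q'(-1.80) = -0.83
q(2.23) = 0.94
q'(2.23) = -0.91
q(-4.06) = 0.95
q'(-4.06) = -0.90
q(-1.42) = 0.30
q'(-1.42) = -2.79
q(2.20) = 0.97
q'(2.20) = -0.83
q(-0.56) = -2.93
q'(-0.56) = -3.43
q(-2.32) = 0.85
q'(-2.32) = 1.11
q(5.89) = -3.44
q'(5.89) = -2.63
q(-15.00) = 0.71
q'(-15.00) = 1.25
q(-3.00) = 0.13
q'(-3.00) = 0.44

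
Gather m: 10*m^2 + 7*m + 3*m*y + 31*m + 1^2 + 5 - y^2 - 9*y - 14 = 10*m^2 + m*(3*y + 38) - y^2 - 9*y - 8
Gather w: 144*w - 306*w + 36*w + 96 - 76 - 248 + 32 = -126*w - 196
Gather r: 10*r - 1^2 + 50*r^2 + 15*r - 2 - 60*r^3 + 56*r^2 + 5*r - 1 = -60*r^3 + 106*r^2 + 30*r - 4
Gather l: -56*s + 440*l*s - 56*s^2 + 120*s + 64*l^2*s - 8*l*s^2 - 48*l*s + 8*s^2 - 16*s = 64*l^2*s + l*(-8*s^2 + 392*s) - 48*s^2 + 48*s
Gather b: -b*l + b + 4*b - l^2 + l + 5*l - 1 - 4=b*(5 - l) - l^2 + 6*l - 5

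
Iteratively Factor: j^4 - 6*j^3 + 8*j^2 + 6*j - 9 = (j - 3)*(j^3 - 3*j^2 - j + 3) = (j - 3)*(j + 1)*(j^2 - 4*j + 3) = (j - 3)^2*(j + 1)*(j - 1)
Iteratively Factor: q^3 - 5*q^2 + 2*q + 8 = (q + 1)*(q^2 - 6*q + 8) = (q - 2)*(q + 1)*(q - 4)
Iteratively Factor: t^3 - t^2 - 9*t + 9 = (t - 1)*(t^2 - 9) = (t - 1)*(t + 3)*(t - 3)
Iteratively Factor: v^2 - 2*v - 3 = (v + 1)*(v - 3)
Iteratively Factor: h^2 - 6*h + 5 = (h - 5)*(h - 1)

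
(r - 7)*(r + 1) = r^2 - 6*r - 7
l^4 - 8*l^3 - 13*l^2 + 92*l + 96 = (l - 8)*(l - 4)*(l + 1)*(l + 3)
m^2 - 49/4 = (m - 7/2)*(m + 7/2)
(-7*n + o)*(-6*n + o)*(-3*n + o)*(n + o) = -126*n^4 - 45*n^3*o + 65*n^2*o^2 - 15*n*o^3 + o^4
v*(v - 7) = v^2 - 7*v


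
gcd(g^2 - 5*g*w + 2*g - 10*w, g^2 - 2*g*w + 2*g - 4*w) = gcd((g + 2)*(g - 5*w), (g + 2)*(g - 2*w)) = g + 2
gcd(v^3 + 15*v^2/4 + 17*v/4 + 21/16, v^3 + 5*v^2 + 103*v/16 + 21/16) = v + 7/4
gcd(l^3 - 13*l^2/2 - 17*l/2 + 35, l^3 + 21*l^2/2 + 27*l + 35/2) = l + 5/2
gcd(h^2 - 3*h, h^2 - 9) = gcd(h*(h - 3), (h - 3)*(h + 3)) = h - 3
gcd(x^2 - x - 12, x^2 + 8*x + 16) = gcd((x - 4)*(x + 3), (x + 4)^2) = 1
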